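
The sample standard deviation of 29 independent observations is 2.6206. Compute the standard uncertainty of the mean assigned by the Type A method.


u_A = s / sqrt(n)
u_A = 2.6206 / sqrt(29)
u_A = 2.6206 / 5.3851648
u_A = 0.4866

0.4866


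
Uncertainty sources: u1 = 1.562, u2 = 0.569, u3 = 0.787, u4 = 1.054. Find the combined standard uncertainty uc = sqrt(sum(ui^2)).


uc = sqrt(1.562^2 + 0.569^2 + 0.787^2 + 1.054^2)
uc = sqrt(4.49389)
uc = 2.1199

2.1199


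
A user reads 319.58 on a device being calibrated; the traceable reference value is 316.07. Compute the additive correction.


Correction = standard - reading
= 316.07 - 319.58
= -3.5100

-3.5100


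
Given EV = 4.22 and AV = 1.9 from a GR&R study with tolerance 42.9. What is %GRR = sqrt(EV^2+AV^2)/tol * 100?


GRR = sqrt(EV^2 + AV^2) = sqrt(4.22^2 + 1.9^2) = 4.6280017
%GRR = GRR / tol * 100 = 4.6280017 / 42.9 * 100
%GRR = 10.7879

10.7879


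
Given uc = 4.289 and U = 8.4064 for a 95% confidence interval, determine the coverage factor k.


k = U / uc
k = 8.4064 / 4.289
k = 1.96

1.96


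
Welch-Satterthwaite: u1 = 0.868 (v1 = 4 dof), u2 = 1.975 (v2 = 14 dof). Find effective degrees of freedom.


uc = sqrt(u1^2 + u2^2) = sqrt(0.868^2 + 1.975^2) = 2.1573245
v_eff = uc^4 / (u1^4/v1 + u2^4/v2)
= 2.1573245^4 / (0.868^4/4 + 1.975^4/14)
= 21.660172 / 1.2286887
v_eff = 17.6287

17.6287


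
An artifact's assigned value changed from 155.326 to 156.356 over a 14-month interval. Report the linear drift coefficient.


rate = (v2 - v1) / months
= (156.356 - 155.326) / 14
= 1.0300 / 14
= 0.0736

0.0736


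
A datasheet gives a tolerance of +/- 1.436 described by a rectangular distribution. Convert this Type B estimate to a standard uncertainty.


u_B = half_width / sqrt(3)
u_B = 1.436 / 1.7320508
u_B = 0.8291

0.8291


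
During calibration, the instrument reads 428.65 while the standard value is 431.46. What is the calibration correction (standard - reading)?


Correction = standard - reading
= 431.46 - 428.65
= 2.8100

2.8100


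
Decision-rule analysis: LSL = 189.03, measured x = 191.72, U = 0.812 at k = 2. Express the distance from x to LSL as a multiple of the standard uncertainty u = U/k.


u = U / k = 0.812 / 2 = 0.406
margin = |LSL - x| = |189.03 - 191.72| = 2.69
z = margin / u = 2.69 / 0.406
z = 6.6256

6.6256


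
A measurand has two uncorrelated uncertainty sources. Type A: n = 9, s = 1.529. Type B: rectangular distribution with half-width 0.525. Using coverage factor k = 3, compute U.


u_A = s / sqrt(n) = 1.529 / sqrt(9) = 0.50966667
u_B = half_width / sqrt(3) = 0.525 / sqrt(3) = 0.30310889
uc = sqrt(u_A^2 + u_B^2) = sqrt(0.50966667^2 + 0.30310889^2) = 0.59298829
U = k * uc = 3 * 0.59298829
U = 1.7790

1.7790


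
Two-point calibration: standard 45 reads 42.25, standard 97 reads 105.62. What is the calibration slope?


slope = (y2 - y1) / (x2 - x1)
= (105.62 - 42.25) / (97 - 45)
= 63.3700 / 52
= 1.2187

1.2187


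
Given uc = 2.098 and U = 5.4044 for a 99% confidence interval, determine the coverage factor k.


k = U / uc
k = 5.4044 / 2.098
k = 2.576

2.576


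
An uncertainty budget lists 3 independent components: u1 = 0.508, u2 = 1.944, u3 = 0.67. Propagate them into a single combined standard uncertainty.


uc = sqrt(0.508^2 + 1.944^2 + 0.67^2)
uc = sqrt(4.4861)
uc = 2.1180

2.1180


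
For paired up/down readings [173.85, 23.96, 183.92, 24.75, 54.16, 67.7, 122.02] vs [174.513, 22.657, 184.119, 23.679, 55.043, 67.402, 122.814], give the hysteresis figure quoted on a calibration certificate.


|173.85 - 174.513| = 0.6630
|23.96 - 22.657| = 1.3030
|183.92 - 184.119| = 0.1990
|24.75 - 23.679| = 1.0710
|54.16 - 55.043| = 0.8830
|67.7 - 67.402| = 0.2980
|122.02 - 122.814| = 0.7940
hysteresis = max(diffs) = 1.3030

1.3030


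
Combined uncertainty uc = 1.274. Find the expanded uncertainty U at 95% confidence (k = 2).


U = k * uc
U = 2 * 1.274
U = 2.5480

2.5480


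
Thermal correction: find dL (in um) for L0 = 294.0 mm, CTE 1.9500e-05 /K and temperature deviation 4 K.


dL = L * alpha * dT
= 294.0 * 1.9500e-05 * 4
= 0.0229320 mm
dL_um = 0.0229320 * 1000 = 22.9320 um

22.9320


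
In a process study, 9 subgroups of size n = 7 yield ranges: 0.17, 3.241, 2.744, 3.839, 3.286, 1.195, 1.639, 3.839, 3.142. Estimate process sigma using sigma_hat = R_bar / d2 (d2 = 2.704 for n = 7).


R_bar = (0.17 + 3.241 + 2.744 + 3.839 + 3.286 + 1.195 + 1.639 + 3.839 + 3.142) / 9
R_bar = 23.095 / 9 = 2.5661111
sigma_hat = R_bar / d2 = 2.5661111 / 2.704 = 0.9490

0.9490


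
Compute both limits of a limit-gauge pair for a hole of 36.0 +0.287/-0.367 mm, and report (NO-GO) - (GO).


GO = nominal - lower_tol (smallest hole = maximum material condition)
GO = 36.0 - 0.367 = 35.633
NO-GO = nominal + upper_tol (largest hole = least material condition)
NO-GO = 36.0 + 0.287 = 36.287
spread = NO-GO - GO = 36.287 - 35.633 = 0.6540

0.6540


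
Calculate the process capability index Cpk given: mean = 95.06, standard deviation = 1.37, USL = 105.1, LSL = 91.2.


Cpu = (USL - mean) / (3*sigma) = (105.1 - 95.06) / (3*1.37) = 2.4428
Cpl = (mean - LSL) / (3*sigma) = (95.06 - 91.2) / (3*1.37) = 0.9392
Cpk = min(Cpu, Cpl) = 0.9392

0.9392


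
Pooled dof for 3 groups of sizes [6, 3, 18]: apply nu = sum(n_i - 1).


nu = sum_i (n_i - 1)
nu = ((6 - 1) + (3 - 1) + (18 - 1))
nu = 5 + 2 + 17
nu = 24

24


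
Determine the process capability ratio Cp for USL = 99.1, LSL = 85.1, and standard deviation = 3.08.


Cp = (USL - LSL) / (6 * sigma)
= (99.1 - 85.1) / (6 * 3.08)
= 14.0000 / 18.4800
= 0.7576

0.7576


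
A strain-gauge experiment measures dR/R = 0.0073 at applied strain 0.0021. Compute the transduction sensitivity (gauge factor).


GF = (dR/R) / epsilon
= 0.0073 / 0.0021
= 3.4762

3.4762


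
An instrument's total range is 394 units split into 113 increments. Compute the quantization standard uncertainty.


resolution = range / divisions
resolution = 394 / 113 = 3.4867257
u_res = resolution / (2*sqrt(3))
u_res = 3.4867257 / 3.4641016
u_res = 1.0065

1.0065


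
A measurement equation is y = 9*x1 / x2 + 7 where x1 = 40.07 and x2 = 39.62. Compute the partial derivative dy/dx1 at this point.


y = 9*x1 / x2 + 7
dy/dx1 = 9/x2
Evaluate at x2 = 39.62: c1 = 9 / 39.62
c1 = 0.2272

0.2272


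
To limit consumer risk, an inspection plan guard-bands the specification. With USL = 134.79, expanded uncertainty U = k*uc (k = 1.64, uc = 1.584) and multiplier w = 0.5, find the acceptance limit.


U = k * uc = 1.64 * 1.584 = 2.59776
guard band g = w * U = 0.5 * 2.59776 = 1.29888
AL = USL - g = 134.79 - 1.29888
AL = 133.4911

133.4911


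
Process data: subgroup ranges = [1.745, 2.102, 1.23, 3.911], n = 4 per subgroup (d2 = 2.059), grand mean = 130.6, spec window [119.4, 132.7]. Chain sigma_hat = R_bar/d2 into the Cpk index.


R_bar = (1.745 + 2.102 + 1.23 + 3.911) / 4 = 2.247
sigma = R_bar / d2 = 2.247 / 2.059 = 1.0913065
Cp = (USL - LSL)/(6*sigma) = (132.7 - 119.4)/(6*1.0913065) = 2.0312
Cpu = (132.7 - 130.6)/(3*1.0913065) = 0.6414
Cpl = (130.6 - 119.4)/(3*1.0913065) = 3.4210
Cpk = min(Cpu, Cpl) = 0.6414

0.6414


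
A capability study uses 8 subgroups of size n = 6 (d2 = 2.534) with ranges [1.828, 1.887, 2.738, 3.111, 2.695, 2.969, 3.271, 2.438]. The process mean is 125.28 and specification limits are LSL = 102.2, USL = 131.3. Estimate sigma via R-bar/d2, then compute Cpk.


R_bar = (1.828 + 1.887 + 2.738 + 3.111 + 2.695 + 2.969 + 3.271 + 2.438) / 8 = 2.617125
sigma = R_bar / d2 = 2.617125 / 2.534 = 1.0328039
Cp = (USL - LSL)/(6*sigma) = (131.3 - 102.2)/(6*1.0328039) = 4.6960
Cpu = (131.3 - 125.28)/(3*1.0328039) = 1.9429
Cpl = (125.28 - 102.2)/(3*1.0328039) = 7.4490
Cpk = min(Cpu, Cpl) = 1.9429

1.9429


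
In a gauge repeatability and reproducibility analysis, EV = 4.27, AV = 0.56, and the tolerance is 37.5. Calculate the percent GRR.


GRR = sqrt(EV^2 + AV^2) = sqrt(4.27^2 + 0.56^2) = 4.3065648
%GRR = GRR / tol * 100 = 4.3065648 / 37.5 * 100
%GRR = 11.4842

11.4842


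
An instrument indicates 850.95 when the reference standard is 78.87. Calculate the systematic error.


Systematic error = measured - true
= 850.95 - 78.87
= 772.0800

772.0800


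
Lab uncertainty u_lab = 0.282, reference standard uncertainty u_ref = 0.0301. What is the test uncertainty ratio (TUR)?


TUR = u_lab / u_ref
= 0.282 / 0.0301
= 9.3688

9.3688


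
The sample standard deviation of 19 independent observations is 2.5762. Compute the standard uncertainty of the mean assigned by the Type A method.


u_A = s / sqrt(n)
u_A = 2.5762 / sqrt(19)
u_A = 2.5762 / 4.3588989
u_A = 0.5910

0.5910


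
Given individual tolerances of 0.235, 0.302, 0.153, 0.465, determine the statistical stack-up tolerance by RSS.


RSS = sqrt(0.235^2 + 0.302^2 + 0.153^2 + 0.465^2)
= sqrt(0.386063)
= 0.6213

0.6213


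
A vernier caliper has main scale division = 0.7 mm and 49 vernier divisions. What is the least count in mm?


LC = MSD / n_div
= 0.7 / 49
= 0.0143

0.0143


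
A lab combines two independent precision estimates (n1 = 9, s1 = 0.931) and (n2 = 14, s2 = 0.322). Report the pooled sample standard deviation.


s_p = sqrt(((n1-1)*s1^2 + (n2-1)*s2^2) / (n1+n2-2))
numerator = (9-1)*0.931^2 + (14-1)*0.322^2 = 6.934088 + 1.347892 = 8.28198
denominator = 9 + 14 - 2 = 21
s_p^2 = 8.28198 / 21 = 0.39438
s_p = sqrt(0.39438) = 0.6280

0.6280


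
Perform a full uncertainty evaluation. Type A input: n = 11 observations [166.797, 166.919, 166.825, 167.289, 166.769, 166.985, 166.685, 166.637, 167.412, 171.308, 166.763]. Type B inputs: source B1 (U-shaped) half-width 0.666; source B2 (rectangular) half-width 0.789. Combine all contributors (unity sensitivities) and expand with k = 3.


mean = (166.797 + 166.919 + 166.825 + 167.289 + 166.769 + 166.985 + 166.685 + 166.637 + 167.412 + 171.308 + 166.763) / 11 = 167.3080909
s = sqrt(sum((x - mean)^2)/(n-1)) = 1.3485975
u_A = s / sqrt(n) = 1.3485975 / sqrt(11) = 0.40661745
u_B1 = 0.666 / sqrt(2) = 0.47093312
u_B2 = 0.789 / sqrt(3) = 0.45552936
uc = sqrt(0.40661745^2 + 0.47093312^2 + 0.45552936^2) = 0.77111786
U = k * uc = 3 * 0.77111786
U = 2.3134

2.3134


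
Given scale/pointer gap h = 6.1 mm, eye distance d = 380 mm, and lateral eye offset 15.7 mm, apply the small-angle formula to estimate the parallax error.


error = h * offset / d
= 6.1 * 15.7 / 380
= 0.2520

0.2520


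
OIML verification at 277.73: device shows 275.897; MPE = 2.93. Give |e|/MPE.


e = indication - reference = 275.897 - 277.73 = -1.8330
|e| = 1.8330
ratio = |e| / MPE = 1.8330 / 2.93
ratio = 0.6256

0.6256


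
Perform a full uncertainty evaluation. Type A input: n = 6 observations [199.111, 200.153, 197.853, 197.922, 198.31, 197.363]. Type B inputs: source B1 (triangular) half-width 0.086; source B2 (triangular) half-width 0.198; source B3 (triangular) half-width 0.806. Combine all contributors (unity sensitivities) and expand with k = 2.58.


mean = (199.111 + 200.153 + 197.853 + 197.922 + 198.31 + 197.363) / 6 = 198.452
s = sqrt(sum((x - mean)^2)/(n-1)) = 1.0171989
u_A = s / sqrt(n) = 1.0171989 / sqrt(6) = 0.41526971
u_B1 = 0.086 / sqrt(6) = 0.035109353
u_B2 = 0.198 / sqrt(6) = 0.080833162
u_B3 = 0.806 / sqrt(6) = 0.32904812
uc = sqrt(0.41526971^2 + 0.035109353^2 + 0.080833162^2 + 0.32904812^2) = 0.53711104
U = k * uc = 2.58 * 0.53711104
U = 1.3857

1.3857


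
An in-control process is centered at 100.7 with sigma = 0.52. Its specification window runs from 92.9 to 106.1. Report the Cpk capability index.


Cpu = (USL - mean) / (3*sigma) = (106.1 - 100.7) / (3*0.52) = 3.4615
Cpl = (mean - LSL) / (3*sigma) = (100.7 - 92.9) / (3*0.52) = 5.0000
Cpk = min(Cpu, Cpl) = 3.4615

3.4615


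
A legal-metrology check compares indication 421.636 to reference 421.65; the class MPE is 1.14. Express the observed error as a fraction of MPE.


e = indication - reference = 421.636 - 421.65 = -0.0140
|e| = 0.0140
ratio = |e| / MPE = 0.0140 / 1.14
ratio = 0.0123

0.0123


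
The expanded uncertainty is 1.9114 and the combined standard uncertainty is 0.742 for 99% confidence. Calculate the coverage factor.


k = U / uc
k = 1.9114 / 0.742
k = 2.576

2.576


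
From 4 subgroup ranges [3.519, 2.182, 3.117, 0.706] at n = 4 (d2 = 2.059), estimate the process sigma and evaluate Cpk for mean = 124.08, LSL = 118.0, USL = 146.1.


R_bar = (3.519 + 2.182 + 3.117 + 0.706) / 4 = 2.381
sigma = R_bar / d2 = 2.381 / 2.059 = 1.1563866
Cp = (USL - LSL)/(6*sigma) = (146.1 - 118.0)/(6*1.1563866) = 4.0500
Cpu = (146.1 - 124.08)/(3*1.1563866) = 6.3474
Cpl = (124.08 - 118.0)/(3*1.1563866) = 1.7526
Cpk = min(Cpu, Cpl) = 1.7526

1.7526


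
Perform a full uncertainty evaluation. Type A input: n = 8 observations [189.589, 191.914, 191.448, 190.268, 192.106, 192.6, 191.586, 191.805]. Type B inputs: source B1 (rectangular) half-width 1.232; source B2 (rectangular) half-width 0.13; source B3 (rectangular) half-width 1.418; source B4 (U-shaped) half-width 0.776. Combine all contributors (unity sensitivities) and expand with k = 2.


mean = (189.589 + 191.914 + 191.448 + 190.268 + 192.106 + 192.6 + 191.586 + 191.805) / 8 = 191.4145
s = sqrt(sum((x - mean)^2)/(n-1)) = 0.99735507
u_A = s / sqrt(n) = 0.99735507 / sqrt(8) = 0.35261827
u_B1 = 1.232 / sqrt(3) = 0.71129553
u_B2 = 0.13 / sqrt(3) = 0.075055535
u_B3 = 1.418 / sqrt(3) = 0.81868268
u_B4 = 0.776 / sqrt(2) = 0.54871486
uc = sqrt(0.35261827^2 + 0.71129553^2 + 0.075055535^2 + 0.81868268^2 + 0.54871486^2) = 1.2677711
U = k * uc = 2 * 1.2677711
U = 2.5355

2.5355


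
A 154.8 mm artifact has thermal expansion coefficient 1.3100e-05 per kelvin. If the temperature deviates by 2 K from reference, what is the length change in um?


dL = L * alpha * dT
= 154.8 * 1.3100e-05 * 2
= 0.0040558 mm
dL_um = 0.0040558 * 1000 = 4.0558 um

4.0558


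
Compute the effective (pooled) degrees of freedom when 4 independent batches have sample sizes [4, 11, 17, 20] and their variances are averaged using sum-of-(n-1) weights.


nu = sum_i (n_i - 1)
nu = ((4 - 1) + (11 - 1) + (17 - 1) + (20 - 1))
nu = 3 + 10 + 16 + 19
nu = 48

48


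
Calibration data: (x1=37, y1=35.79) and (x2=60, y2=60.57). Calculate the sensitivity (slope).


slope = (y2 - y1) / (x2 - x1)
= (60.57 - 35.79) / (60 - 37)
= 24.7800 / 23
= 1.0774

1.0774


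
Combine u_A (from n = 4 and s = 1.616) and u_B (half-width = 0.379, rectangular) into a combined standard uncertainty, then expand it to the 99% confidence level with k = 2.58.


u_A = s / sqrt(n) = 1.616 / sqrt(4) = 0.808
u_B = half_width / sqrt(3) = 0.379 / sqrt(3) = 0.21881575
uc = sqrt(u_A^2 + u_B^2) = sqrt(0.808^2 + 0.21881575^2) = 0.83710473
U = k * uc = 2.58 * 0.83710473
U = 2.1597

2.1597


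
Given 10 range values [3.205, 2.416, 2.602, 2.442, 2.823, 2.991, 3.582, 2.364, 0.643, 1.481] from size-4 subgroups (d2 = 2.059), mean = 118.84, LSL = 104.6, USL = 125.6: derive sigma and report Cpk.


R_bar = (3.205 + 2.416 + 2.602 + 2.442 + 2.823 + 2.991 + 3.582 + 2.364 + 0.643 + 1.481) / 10 = 2.4549
sigma = R_bar / d2 = 2.4549 / 2.059 = 1.1922778
Cp = (USL - LSL)/(6*sigma) = (125.6 - 104.6)/(6*1.1922778) = 2.9356
Cpu = (125.6 - 118.84)/(3*1.1922778) = 1.8899
Cpl = (118.84 - 104.6)/(3*1.1922778) = 3.9812
Cpk = min(Cpu, Cpl) = 1.8899

1.8899


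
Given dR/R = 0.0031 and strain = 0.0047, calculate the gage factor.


GF = (dR/R) / epsilon
= 0.0031 / 0.0047
= 0.6596

0.6596


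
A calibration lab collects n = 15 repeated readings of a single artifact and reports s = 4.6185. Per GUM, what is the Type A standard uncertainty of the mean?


u_A = s / sqrt(n)
u_A = 4.6185 / sqrt(15)
u_A = 4.6185 / 3.8729833
u_A = 1.1925

1.1925


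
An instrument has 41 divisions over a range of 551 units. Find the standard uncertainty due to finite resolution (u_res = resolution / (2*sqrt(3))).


resolution = range / divisions
resolution = 551 / 41 = 13.439024
u_res = resolution / (2*sqrt(3))
u_res = 13.439024 / 3.4641016
u_res = 3.8795

3.8795


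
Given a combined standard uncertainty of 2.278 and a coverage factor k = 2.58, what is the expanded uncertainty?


U = k * uc
U = 2.58 * 2.278
U = 5.8772

5.8772


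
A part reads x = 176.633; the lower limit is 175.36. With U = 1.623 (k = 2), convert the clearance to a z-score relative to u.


u = U / k = 1.623 / 2 = 0.8115
margin = |LSL - x| = |175.36 - 176.633| = 1.273
z = margin / u = 1.273 / 0.8115
z = 1.5687

1.5687


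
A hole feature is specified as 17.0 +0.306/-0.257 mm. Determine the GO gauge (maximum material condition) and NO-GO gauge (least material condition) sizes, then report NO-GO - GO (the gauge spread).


GO = nominal - lower_tol (smallest hole = maximum material condition)
GO = 17.0 - 0.257 = 16.743
NO-GO = nominal + upper_tol (largest hole = least material condition)
NO-GO = 17.0 + 0.306 = 17.306
spread = NO-GO - GO = 17.306 - 16.743 = 0.5630

0.5630


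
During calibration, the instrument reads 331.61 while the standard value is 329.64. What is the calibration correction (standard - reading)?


Correction = standard - reading
= 329.64 - 331.61
= -1.9700

-1.9700


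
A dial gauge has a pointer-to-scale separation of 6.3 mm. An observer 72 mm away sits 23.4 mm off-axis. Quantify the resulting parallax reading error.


error = h * offset / d
= 6.3 * 23.4 / 72
= 2.0475

2.0475


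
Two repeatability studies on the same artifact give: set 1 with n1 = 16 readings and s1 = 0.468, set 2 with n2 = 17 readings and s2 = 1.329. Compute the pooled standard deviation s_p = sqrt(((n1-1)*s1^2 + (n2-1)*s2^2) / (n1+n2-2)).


s_p = sqrt(((n1-1)*s1^2 + (n2-1)*s2^2) / (n1+n2-2))
numerator = (16-1)*0.468^2 + (17-1)*1.329^2 = 3.28536 + 28.259856 = 31.545216
denominator = 16 + 17 - 2 = 31
s_p^2 = 31.545216 / 31 = 1.0175876
s_p = sqrt(1.0175876) = 1.0088

1.0088


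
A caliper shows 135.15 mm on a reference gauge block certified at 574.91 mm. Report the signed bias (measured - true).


Systematic error = measured - true
= 135.15 - 574.91
= -439.7600

-439.7600


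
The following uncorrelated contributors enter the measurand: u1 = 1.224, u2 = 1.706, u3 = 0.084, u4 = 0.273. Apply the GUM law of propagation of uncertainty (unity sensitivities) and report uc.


uc = sqrt(1.224^2 + 1.706^2 + 0.084^2 + 0.273^2)
uc = sqrt(4.490197)
uc = 2.1190

2.1190


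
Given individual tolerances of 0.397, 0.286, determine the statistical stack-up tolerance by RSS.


RSS = sqrt(0.397^2 + 0.286^2)
= sqrt(0.239405)
= 0.4893

0.4893


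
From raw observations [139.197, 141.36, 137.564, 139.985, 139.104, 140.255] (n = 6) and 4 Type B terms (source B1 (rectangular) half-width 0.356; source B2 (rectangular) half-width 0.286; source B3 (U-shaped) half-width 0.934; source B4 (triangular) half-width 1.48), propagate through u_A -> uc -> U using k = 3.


mean = (139.197 + 141.36 + 137.564 + 139.985 + 139.104 + 140.255) / 6 = 139.5775
s = sqrt(sum((x - mean)^2)/(n-1)) = 1.2826171
u_A = s / sqrt(n) = 1.2826171 / sqrt(6) = 0.52362624
u_B1 = 0.356 / sqrt(3) = 0.2055367
u_B2 = 0.286 / sqrt(3) = 0.16512218
u_B3 = 0.934 / sqrt(2) = 0.66043773
u_B4 = 1.48 / sqrt(6) = 0.60420747
uc = sqrt(0.52362624^2 + 0.2055367^2 + 0.16512218^2 + 0.66043773^2 + 0.60420747^2) = 1.0700186
U = k * uc = 3 * 1.0700186
U = 3.2101

3.2101


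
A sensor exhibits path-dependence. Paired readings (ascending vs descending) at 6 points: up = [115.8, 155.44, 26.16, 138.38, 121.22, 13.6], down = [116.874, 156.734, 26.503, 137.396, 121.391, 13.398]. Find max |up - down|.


|115.8 - 116.874| = 1.0740
|155.44 - 156.734| = 1.2940
|26.16 - 26.503| = 0.3430
|138.38 - 137.396| = 0.9840
|121.22 - 121.391| = 0.1710
|13.6 - 13.398| = 0.2020
hysteresis = max(diffs) = 1.2940

1.2940


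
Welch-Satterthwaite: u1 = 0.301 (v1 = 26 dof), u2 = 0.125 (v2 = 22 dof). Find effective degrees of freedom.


uc = sqrt(u1^2 + u2^2) = sqrt(0.301^2 + 0.125^2) = 0.3259233
v_eff = uc^4 / (u1^4/v1 + u2^4/v2)
= 0.3259233^4 / (0.301^4/26 + 0.125^4/22)
= 0.011283963 / 0.00032681042
v_eff = 34.5275

34.5275


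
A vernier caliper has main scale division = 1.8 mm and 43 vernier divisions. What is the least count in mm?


LC = MSD / n_div
= 1.8 / 43
= 0.0419

0.0419


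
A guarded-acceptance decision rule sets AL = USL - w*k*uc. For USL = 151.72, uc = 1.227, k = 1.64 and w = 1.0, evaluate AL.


U = k * uc = 1.64 * 1.227 = 2.01228
guard band g = w * U = 1.0 * 2.01228 = 2.01228
AL = USL - g = 151.72 - 2.01228
AL = 149.7077

149.7077


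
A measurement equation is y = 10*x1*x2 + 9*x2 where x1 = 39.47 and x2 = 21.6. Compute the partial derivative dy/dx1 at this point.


y = 10*x1*x2 + 9*x2
dy/dx1 = 10*x2
Evaluate at x2 = 21.6: c1 = 10 * 21.6
c1 = 216.0000

216.0000


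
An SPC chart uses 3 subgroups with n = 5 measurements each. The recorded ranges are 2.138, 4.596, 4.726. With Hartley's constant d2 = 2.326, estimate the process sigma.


R_bar = (2.138 + 4.596 + 4.726) / 3
R_bar = 11.46 / 3 = 3.82
sigma_hat = R_bar / d2 = 3.82 / 2.326 = 1.6423

1.6423


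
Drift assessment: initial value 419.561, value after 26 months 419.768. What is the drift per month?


rate = (v2 - v1) / months
= (419.768 - 419.561) / 26
= 0.2070 / 26
= 0.0080

0.0080


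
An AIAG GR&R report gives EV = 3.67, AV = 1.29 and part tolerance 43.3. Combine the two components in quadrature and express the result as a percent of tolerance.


GRR = sqrt(EV^2 + AV^2) = sqrt(3.67^2 + 1.29^2) = 3.8901157
%GRR = GRR / tol * 100 = 3.8901157 / 43.3 * 100
%GRR = 8.9841

8.9841


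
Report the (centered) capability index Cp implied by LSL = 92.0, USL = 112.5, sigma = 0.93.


Cp = (USL - LSL) / (6 * sigma)
= (112.5 - 92.0) / (6 * 0.93)
= 20.5000 / 5.5800
= 3.6738

3.6738


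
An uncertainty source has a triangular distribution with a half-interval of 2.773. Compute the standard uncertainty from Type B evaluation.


u_B = half_width / sqrt(6)
u_B = 2.773 / 2.4494897
u_B = 1.1321

1.1321


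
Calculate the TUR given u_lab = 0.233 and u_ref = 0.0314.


TUR = u_lab / u_ref
= 0.233 / 0.0314
= 7.4204

7.4204


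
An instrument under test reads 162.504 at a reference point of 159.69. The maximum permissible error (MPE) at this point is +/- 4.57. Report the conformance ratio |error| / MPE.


e = indication - reference = 162.504 - 159.69 = 2.8140
|e| = 2.8140
ratio = |e| / MPE = 2.8140 / 4.57
ratio = 0.6158

0.6158


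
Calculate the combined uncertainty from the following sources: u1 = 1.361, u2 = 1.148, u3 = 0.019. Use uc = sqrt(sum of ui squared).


uc = sqrt(1.361^2 + 1.148^2 + 0.019^2)
uc = sqrt(3.170586)
uc = 1.7806

1.7806


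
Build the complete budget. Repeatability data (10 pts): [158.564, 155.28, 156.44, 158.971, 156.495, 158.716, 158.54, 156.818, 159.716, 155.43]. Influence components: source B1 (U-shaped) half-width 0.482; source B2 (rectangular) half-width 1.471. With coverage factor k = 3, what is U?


mean = (158.564 + 155.28 + 156.44 + 158.971 + 156.495 + 158.716 + 158.54 + 156.818 + 159.716 + 155.43) / 10 = 157.497
s = sqrt(sum((x - mean)^2)/(n-1)) = 1.5839054
u_A = s / sqrt(n) = 1.5839054 / sqrt(10) = 0.50087487
u_B1 = 0.482 / sqrt(2) = 0.34082547
u_B2 = 1.471 / sqrt(3) = 0.84928225
uc = sqrt(0.50087487^2 + 0.34082547^2 + 0.84928225^2) = 1.0432248
U = k * uc = 3 * 1.0432248
U = 3.1297

3.1297


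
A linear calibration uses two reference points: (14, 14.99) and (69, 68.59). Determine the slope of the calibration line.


slope = (y2 - y1) / (x2 - x1)
= (68.59 - 14.99) / (69 - 14)
= 53.6000 / 55
= 0.9745

0.9745


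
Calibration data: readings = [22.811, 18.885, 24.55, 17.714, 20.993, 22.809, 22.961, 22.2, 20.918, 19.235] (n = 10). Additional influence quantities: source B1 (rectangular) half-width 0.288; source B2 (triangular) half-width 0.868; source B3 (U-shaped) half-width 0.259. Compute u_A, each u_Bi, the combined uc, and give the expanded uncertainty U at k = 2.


mean = (22.811 + 18.885 + 24.55 + 17.714 + 20.993 + 22.809 + 22.961 + 22.2 + 20.918 + 19.235) / 10 = 21.3076
s = sqrt(sum((x - mean)^2)/(n-1)) = 2.1573406
u_A = s / sqrt(n) = 2.1573406 / sqrt(10) = 0.682211
u_B1 = 0.288 / sqrt(3) = 0.16627688
u_B2 = 0.868 / sqrt(6) = 0.35435952
u_B3 = 0.259 / sqrt(2) = 0.18314066
uc = sqrt(0.682211^2 + 0.16627688^2 + 0.35435952^2 + 0.18314066^2) = 0.80757106
U = k * uc = 2 * 0.80757106
U = 1.6151

1.6151


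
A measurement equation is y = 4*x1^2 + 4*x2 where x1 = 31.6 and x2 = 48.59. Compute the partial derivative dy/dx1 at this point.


y = 4*x1^2 + 4*x2
dy/dx1 = 2*4*x1
Evaluate at x1 = 31.6: c1 = 8 * 31.6
c1 = 252.8000

252.8000


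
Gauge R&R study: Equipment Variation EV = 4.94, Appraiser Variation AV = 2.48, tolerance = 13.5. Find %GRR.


GRR = sqrt(EV^2 + AV^2) = sqrt(4.94^2 + 2.48^2) = 5.5275673
%GRR = GRR / tol * 100 = 5.5275673 / 13.5 * 100
%GRR = 40.9449

40.9449


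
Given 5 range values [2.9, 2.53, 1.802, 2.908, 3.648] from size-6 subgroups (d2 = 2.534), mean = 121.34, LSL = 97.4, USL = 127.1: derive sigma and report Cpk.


R_bar = (2.9 + 2.53 + 1.802 + 2.908 + 3.648) / 5 = 2.7576
sigma = R_bar / d2 = 2.7576 / 2.534 = 1.0882399
Cp = (USL - LSL)/(6*sigma) = (127.1 - 97.4)/(6*1.0882399) = 4.5486
Cpu = (127.1 - 121.34)/(3*1.0882399) = 1.7643
Cpl = (121.34 - 97.4)/(3*1.0882399) = 7.3329
Cpk = min(Cpu, Cpl) = 1.7643

1.7643


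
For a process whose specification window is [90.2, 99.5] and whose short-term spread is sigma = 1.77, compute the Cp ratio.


Cp = (USL - LSL) / (6 * sigma)
= (99.5 - 90.2) / (6 * 1.77)
= 9.3000 / 10.6200
= 0.8757

0.8757


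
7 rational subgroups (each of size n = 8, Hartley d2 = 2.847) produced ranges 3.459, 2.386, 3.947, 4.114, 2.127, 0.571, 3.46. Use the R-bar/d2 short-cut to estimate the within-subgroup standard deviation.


R_bar = (3.459 + 2.386 + 3.947 + 4.114 + 2.127 + 0.571 + 3.46) / 7
R_bar = 20.064 / 7 = 2.8662857
sigma_hat = R_bar / d2 = 2.8662857 / 2.847 = 1.0068

1.0068


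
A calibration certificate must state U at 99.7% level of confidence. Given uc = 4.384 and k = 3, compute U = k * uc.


U = k * uc
U = 3 * 4.384
U = 13.1520

13.1520


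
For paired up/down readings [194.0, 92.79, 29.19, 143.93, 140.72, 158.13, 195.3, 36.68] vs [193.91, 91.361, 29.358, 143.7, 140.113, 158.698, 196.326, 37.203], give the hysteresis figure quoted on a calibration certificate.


|194.0 - 193.91| = 0.0900
|92.79 - 91.361| = 1.4290
|29.19 - 29.358| = 0.1680
|143.93 - 143.7| = 0.2300
|140.72 - 140.113| = 0.6070
|158.13 - 158.698| = 0.5680
|195.3 - 196.326| = 1.0260
|36.68 - 37.203| = 0.5230
hysteresis = max(diffs) = 1.4290

1.4290


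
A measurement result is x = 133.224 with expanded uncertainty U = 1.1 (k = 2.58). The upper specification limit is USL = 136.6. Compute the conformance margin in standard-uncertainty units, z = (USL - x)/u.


u = U / k = 1.1 / 2.58 = 0.42635659
margin = |USL - x| = |136.6 - 133.224| = 3.376
z = margin / u = 3.376 / 0.42635659
z = 7.9183

7.9183


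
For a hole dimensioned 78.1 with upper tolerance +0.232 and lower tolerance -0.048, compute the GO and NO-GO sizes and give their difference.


GO = nominal - lower_tol (smallest hole = maximum material condition)
GO = 78.1 - 0.048 = 78.052
NO-GO = nominal + upper_tol (largest hole = least material condition)
NO-GO = 78.1 + 0.232 = 78.332
spread = NO-GO - GO = 78.332 - 78.052 = 0.2800

0.2800


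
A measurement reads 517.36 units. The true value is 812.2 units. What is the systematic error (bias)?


Systematic error = measured - true
= 517.36 - 812.2
= -294.8400

-294.8400


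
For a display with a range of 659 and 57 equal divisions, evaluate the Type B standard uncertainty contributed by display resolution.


resolution = range / divisions
resolution = 659 / 57 = 11.561404
u_res = resolution / (2*sqrt(3))
u_res = 11.561404 / 3.4641016
u_res = 3.3375

3.3375


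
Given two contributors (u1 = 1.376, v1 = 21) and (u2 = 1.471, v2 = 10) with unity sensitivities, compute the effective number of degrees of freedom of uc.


uc = sqrt(u1^2 + u2^2) = sqrt(1.376^2 + 1.471^2) = 2.0142535
v_eff = uc^4 / (u1^4/v1 + u2^4/v2)
= 2.0142535^4 / (1.376^4/21 + 1.471^4/10)
= 16.461011 / 0.63892901
v_eff = 25.7634

25.7634


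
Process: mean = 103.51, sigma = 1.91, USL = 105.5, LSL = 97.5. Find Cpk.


Cpu = (USL - mean) / (3*sigma) = (105.5 - 103.51) / (3*1.91) = 0.3473
Cpl = (mean - LSL) / (3*sigma) = (103.51 - 97.5) / (3*1.91) = 1.0489
Cpk = min(Cpu, Cpl) = 0.3473

0.3473


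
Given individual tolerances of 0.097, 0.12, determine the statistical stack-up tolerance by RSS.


RSS = sqrt(0.097^2 + 0.12^2)
= sqrt(0.023809)
= 0.1543

0.1543


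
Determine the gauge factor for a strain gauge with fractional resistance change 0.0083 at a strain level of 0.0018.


GF = (dR/R) / epsilon
= 0.0083 / 0.0018
= 4.6111

4.6111


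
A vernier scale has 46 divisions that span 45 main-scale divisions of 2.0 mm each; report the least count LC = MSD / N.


LC = MSD / n_div
= 2.0 / 46
= 0.0435

0.0435


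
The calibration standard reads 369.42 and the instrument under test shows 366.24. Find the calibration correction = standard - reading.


Correction = standard - reading
= 369.42 - 366.24
= 3.1800

3.1800


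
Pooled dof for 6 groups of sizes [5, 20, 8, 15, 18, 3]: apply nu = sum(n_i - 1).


nu = sum_i (n_i - 1)
nu = ((5 - 1) + (20 - 1) + (8 - 1) + (15 - 1) + (18 - 1) + (3 - 1))
nu = 4 + 19 + 7 + 14 + 17 + 2
nu = 63

63


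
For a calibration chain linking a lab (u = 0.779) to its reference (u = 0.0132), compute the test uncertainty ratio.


TUR = u_lab / u_ref
= 0.779 / 0.0132
= 59.0152

59.0152


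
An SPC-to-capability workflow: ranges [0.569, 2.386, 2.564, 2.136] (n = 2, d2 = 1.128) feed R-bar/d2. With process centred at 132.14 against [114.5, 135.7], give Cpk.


R_bar = (0.569 + 2.386 + 2.564 + 2.136) / 4 = 1.91375
sigma = R_bar / d2 = 1.91375 / 1.128 = 1.6965869
Cp = (USL - LSL)/(6*sigma) = (135.7 - 114.5)/(6*1.6965869) = 2.0826
Cpu = (135.7 - 132.14)/(3*1.6965869) = 0.6994
Cpl = (132.14 - 114.5)/(3*1.6965869) = 3.4658
Cpk = min(Cpu, Cpl) = 0.6994

0.6994


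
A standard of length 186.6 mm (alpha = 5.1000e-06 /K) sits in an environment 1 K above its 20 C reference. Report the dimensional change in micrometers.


dL = L * alpha * dT
= 186.6 * 5.1000e-06 * 1
= 9.5170000e-04 mm
dL_um = 9.5170000e-04 * 1000 = 0.9517 um

0.9517


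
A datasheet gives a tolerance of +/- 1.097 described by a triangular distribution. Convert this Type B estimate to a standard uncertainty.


u_B = half_width / sqrt(6)
u_B = 1.097 / 2.4494897
u_B = 0.4478

0.4478


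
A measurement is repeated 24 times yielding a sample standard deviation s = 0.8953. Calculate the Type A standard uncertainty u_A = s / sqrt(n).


u_A = s / sqrt(n)
u_A = 0.8953 / sqrt(24)
u_A = 0.8953 / 4.8989795
u_A = 0.1828

0.1828


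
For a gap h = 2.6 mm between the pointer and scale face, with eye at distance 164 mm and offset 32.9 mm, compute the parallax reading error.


error = h * offset / d
= 2.6 * 32.9 / 164
= 0.5216

0.5216


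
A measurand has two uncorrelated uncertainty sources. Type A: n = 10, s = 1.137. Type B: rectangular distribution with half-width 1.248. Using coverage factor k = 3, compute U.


u_A = s / sqrt(n) = 1.137 / sqrt(10) = 0.35955097
u_B = half_width / sqrt(3) = 1.248 / sqrt(3) = 0.72053314
uc = sqrt(u_A^2 + u_B^2) = sqrt(0.35955097^2 + 0.72053314^2) = 0.80526077
U = k * uc = 3 * 0.80526077
U = 2.4158

2.4158


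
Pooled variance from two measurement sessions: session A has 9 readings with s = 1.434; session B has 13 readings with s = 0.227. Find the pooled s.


s_p = sqrt(((n1-1)*s1^2 + (n2-1)*s2^2) / (n1+n2-2))
numerator = (9-1)*1.434^2 + (13-1)*0.227^2 = 16.450848 + 0.618348 = 17.069196
denominator = 9 + 13 - 2 = 20
s_p^2 = 17.069196 / 20 = 0.8534598
s_p = sqrt(0.8534598) = 0.9238

0.9238


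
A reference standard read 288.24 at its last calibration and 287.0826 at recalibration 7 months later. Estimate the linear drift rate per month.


rate = (v2 - v1) / months
= (287.0826 - 288.24) / 7
= -1.1574 / 7
= -0.1653

-0.1653


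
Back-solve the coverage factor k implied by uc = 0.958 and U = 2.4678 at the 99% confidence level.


k = U / uc
k = 2.4678 / 0.958
k = 2.576

2.576


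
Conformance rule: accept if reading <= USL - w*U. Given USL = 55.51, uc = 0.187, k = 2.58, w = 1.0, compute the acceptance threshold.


U = k * uc = 2.58 * 0.187 = 0.48246
guard band g = w * U = 1.0 * 0.48246 = 0.48246
AL = USL - g = 55.51 - 0.48246
AL = 55.0275

55.0275


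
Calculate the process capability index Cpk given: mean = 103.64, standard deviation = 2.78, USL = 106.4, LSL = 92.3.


Cpu = (USL - mean) / (3*sigma) = (106.4 - 103.64) / (3*2.78) = 0.3309
Cpl = (mean - LSL) / (3*sigma) = (103.64 - 92.3) / (3*2.78) = 1.3597
Cpk = min(Cpu, Cpl) = 0.3309

0.3309


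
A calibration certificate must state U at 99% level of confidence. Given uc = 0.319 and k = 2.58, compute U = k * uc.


U = k * uc
U = 2.58 * 0.319
U = 0.8230

0.8230


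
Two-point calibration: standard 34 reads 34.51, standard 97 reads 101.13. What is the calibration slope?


slope = (y2 - y1) / (x2 - x1)
= (101.13 - 34.51) / (97 - 34)
= 66.6200 / 63
= 1.0575

1.0575


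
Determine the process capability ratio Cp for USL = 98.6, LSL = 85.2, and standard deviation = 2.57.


Cp = (USL - LSL) / (6 * sigma)
= (98.6 - 85.2) / (6 * 2.57)
= 13.4000 / 15.4200
= 0.8690

0.8690


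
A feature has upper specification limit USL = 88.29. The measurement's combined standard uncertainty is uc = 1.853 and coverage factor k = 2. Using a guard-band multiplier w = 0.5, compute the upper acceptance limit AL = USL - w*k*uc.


U = k * uc = 2 * 1.853 = 3.706
guard band g = w * U = 0.5 * 3.706 = 1.853
AL = USL - g = 88.29 - 1.853
AL = 86.4370

86.4370


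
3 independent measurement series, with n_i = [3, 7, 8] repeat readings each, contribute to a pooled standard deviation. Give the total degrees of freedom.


nu = sum_i (n_i - 1)
nu = ((3 - 1) + (7 - 1) + (8 - 1))
nu = 2 + 6 + 7
nu = 15

15


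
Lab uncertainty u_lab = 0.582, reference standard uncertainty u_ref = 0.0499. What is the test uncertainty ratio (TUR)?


TUR = u_lab / u_ref
= 0.582 / 0.0499
= 11.6633

11.6633


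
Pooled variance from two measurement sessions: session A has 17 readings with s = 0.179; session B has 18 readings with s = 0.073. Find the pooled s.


s_p = sqrt(((n1-1)*s1^2 + (n2-1)*s2^2) / (n1+n2-2))
numerator = (17-1)*0.179^2 + (18-1)*0.073^2 = 0.512656 + 0.090593 = 0.603249
denominator = 17 + 18 - 2 = 33
s_p^2 = 0.603249 / 33 = 0.018280273
s_p = sqrt(0.018280273) = 0.1352

0.1352


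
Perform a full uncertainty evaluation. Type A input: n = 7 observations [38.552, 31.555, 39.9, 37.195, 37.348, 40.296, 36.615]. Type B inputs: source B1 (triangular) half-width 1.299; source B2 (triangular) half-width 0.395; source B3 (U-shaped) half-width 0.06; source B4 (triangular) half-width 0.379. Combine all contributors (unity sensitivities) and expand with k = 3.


mean = (38.552 + 31.555 + 39.9 + 37.195 + 37.348 + 40.296 + 36.615) / 7 = 37.35157143
s = sqrt(sum((x - mean)^2)/(n-1)) = 2.9089655
u_A = s / sqrt(n) = 2.9089655 / sqrt(7) = 1.0994856
u_B1 = 1.299 / sqrt(6) = 0.53031453
u_B2 = 0.395 / sqrt(6) = 0.16125807
u_B3 = 0.06 / sqrt(2) = 0.042426407
u_B4 = 0.379 / sqrt(6) = 0.1547261
uc = sqrt(1.0994856^2 + 0.53031453^2 + 0.16125807^2 + 0.042426407^2 + 0.1547261^2) = 1.2417111
U = k * uc = 3 * 1.2417111
U = 3.7251

3.7251


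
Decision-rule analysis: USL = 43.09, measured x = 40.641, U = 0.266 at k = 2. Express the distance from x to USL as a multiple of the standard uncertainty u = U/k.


u = U / k = 0.266 / 2 = 0.133
margin = |USL - x| = |43.09 - 40.641| = 2.449
z = margin / u = 2.449 / 0.133
z = 18.4135

18.4135


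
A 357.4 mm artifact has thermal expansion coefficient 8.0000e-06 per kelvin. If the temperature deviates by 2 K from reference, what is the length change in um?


dL = L * alpha * dT
= 357.4 * 8.0000e-06 * 2
= 0.0057184 mm
dL_um = 0.0057184 * 1000 = 5.7184 um

5.7184


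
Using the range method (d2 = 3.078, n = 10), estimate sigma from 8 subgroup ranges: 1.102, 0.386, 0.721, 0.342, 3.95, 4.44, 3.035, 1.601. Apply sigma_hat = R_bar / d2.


R_bar = (1.102 + 0.386 + 0.721 + 0.342 + 3.95 + 4.44 + 3.035 + 1.601) / 8
R_bar = 15.577 / 8 = 1.947125
sigma_hat = R_bar / d2 = 1.947125 / 3.078 = 0.6326

0.6326


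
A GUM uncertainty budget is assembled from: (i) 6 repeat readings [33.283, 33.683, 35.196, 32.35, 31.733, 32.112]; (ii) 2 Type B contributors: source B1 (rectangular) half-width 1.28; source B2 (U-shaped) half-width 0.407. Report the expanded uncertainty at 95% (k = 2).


mean = (33.283 + 33.683 + 35.196 + 32.35 + 31.733 + 32.112) / 6 = 33.0595
s = sqrt(sum((x - mean)^2)/(n-1)) = 1.2778173
u_A = s / sqrt(n) = 1.2778173 / sqrt(6) = 0.52166673
u_B1 = 1.28 / sqrt(3) = 0.73900834
u_B2 = 0.407 / sqrt(2) = 0.28779246
uc = sqrt(0.52166673^2 + 0.73900834^2 + 0.28779246^2) = 0.94925971
U = k * uc = 2 * 0.94925971
U = 1.8985

1.8985


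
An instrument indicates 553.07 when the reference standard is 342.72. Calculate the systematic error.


Systematic error = measured - true
= 553.07 - 342.72
= 210.3500

210.3500


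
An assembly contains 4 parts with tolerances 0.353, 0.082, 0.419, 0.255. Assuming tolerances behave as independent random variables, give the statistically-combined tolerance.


RSS = sqrt(0.353^2 + 0.082^2 + 0.419^2 + 0.255^2)
= sqrt(0.371919)
= 0.6099

0.6099


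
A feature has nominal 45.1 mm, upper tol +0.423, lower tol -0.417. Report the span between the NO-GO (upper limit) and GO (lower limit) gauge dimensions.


GO = nominal - lower_tol (smallest hole = maximum material condition)
GO = 45.1 - 0.417 = 44.683
NO-GO = nominal + upper_tol (largest hole = least material condition)
NO-GO = 45.1 + 0.423 = 45.523
spread = NO-GO - GO = 45.523 - 44.683 = 0.8400

0.8400


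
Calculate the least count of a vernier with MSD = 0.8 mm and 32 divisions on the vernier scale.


LC = MSD / n_div
= 0.8 / 32
= 0.0250

0.0250


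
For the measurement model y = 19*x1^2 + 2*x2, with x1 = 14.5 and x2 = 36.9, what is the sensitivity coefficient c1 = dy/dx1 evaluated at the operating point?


y = 19*x1^2 + 2*x2
dy/dx1 = 2*19*x1
Evaluate at x1 = 14.5: c1 = 38 * 14.5
c1 = 551.0000

551.0000


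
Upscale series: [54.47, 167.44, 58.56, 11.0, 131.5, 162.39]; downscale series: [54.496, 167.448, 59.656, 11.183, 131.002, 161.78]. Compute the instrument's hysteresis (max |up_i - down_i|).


|54.47 - 54.496| = 0.0260
|167.44 - 167.448| = 0.0080
|58.56 - 59.656| = 1.0960
|11.0 - 11.183| = 0.1830
|131.5 - 131.002| = 0.4980
|162.39 - 161.78| = 0.6100
hysteresis = max(diffs) = 1.0960

1.0960


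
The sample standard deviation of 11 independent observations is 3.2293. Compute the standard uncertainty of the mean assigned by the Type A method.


u_A = s / sqrt(n)
u_A = 3.2293 / sqrt(11)
u_A = 3.2293 / 3.3166248
u_A = 0.9737

0.9737


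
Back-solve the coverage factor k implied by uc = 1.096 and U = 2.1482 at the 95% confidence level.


k = U / uc
k = 2.1482 / 1.096
k = 1.96

1.96


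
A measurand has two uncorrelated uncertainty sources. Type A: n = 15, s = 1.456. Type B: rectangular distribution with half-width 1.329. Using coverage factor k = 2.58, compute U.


u_A = s / sqrt(n) = 1.456 / sqrt(15) = 0.37593758
u_B = half_width / sqrt(3) = 1.329 / sqrt(3) = 0.76729851
uc = sqrt(u_A^2 + u_B^2) = sqrt(0.37593758^2 + 0.76729851^2) = 0.85444489
U = k * uc = 2.58 * 0.85444489
U = 2.2045

2.2045


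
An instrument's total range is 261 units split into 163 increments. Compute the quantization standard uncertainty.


resolution = range / divisions
resolution = 261 / 163 = 1.601227
u_res = resolution / (2*sqrt(3))
u_res = 1.601227 / 3.4641016
u_res = 0.4622

0.4622


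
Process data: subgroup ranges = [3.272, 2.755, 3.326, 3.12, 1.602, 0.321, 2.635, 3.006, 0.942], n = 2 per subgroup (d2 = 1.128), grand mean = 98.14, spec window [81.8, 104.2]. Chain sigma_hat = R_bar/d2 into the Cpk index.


R_bar = (3.272 + 2.755 + 3.326 + 3.12 + 1.602 + 0.321 + 2.635 + 3.006 + 0.942) / 9 = 2.331
sigma = R_bar / d2 = 2.331 / 1.128 = 2.0664894
Cp = (USL - LSL)/(6*sigma) = (104.2 - 81.8)/(6*2.0664894) = 1.8066
Cpu = (104.2 - 98.14)/(3*2.0664894) = 0.9775
Cpl = (98.14 - 81.8)/(3*2.0664894) = 2.6357
Cpk = min(Cpu, Cpl) = 0.9775

0.9775
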